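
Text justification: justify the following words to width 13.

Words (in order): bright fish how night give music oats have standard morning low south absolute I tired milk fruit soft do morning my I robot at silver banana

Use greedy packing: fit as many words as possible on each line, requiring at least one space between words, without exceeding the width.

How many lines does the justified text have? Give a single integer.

Line 1: ['bright', 'fish'] (min_width=11, slack=2)
Line 2: ['how', 'night'] (min_width=9, slack=4)
Line 3: ['give', 'music'] (min_width=10, slack=3)
Line 4: ['oats', 'have'] (min_width=9, slack=4)
Line 5: ['standard'] (min_width=8, slack=5)
Line 6: ['morning', 'low'] (min_width=11, slack=2)
Line 7: ['south'] (min_width=5, slack=8)
Line 8: ['absolute', 'I'] (min_width=10, slack=3)
Line 9: ['tired', 'milk'] (min_width=10, slack=3)
Line 10: ['fruit', 'soft', 'do'] (min_width=13, slack=0)
Line 11: ['morning', 'my', 'I'] (min_width=12, slack=1)
Line 12: ['robot', 'at'] (min_width=8, slack=5)
Line 13: ['silver', 'banana'] (min_width=13, slack=0)
Total lines: 13

Answer: 13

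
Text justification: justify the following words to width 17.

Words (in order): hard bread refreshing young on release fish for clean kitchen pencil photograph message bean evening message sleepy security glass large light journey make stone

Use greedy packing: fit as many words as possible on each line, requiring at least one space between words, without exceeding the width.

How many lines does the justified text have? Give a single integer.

Line 1: ['hard', 'bread'] (min_width=10, slack=7)
Line 2: ['refreshing', 'young'] (min_width=16, slack=1)
Line 3: ['on', 'release', 'fish'] (min_width=15, slack=2)
Line 4: ['for', 'clean', 'kitchen'] (min_width=17, slack=0)
Line 5: ['pencil', 'photograph'] (min_width=17, slack=0)
Line 6: ['message', 'bean'] (min_width=12, slack=5)
Line 7: ['evening', 'message'] (min_width=15, slack=2)
Line 8: ['sleepy', 'security'] (min_width=15, slack=2)
Line 9: ['glass', 'large', 'light'] (min_width=17, slack=0)
Line 10: ['journey', 'make'] (min_width=12, slack=5)
Line 11: ['stone'] (min_width=5, slack=12)
Total lines: 11

Answer: 11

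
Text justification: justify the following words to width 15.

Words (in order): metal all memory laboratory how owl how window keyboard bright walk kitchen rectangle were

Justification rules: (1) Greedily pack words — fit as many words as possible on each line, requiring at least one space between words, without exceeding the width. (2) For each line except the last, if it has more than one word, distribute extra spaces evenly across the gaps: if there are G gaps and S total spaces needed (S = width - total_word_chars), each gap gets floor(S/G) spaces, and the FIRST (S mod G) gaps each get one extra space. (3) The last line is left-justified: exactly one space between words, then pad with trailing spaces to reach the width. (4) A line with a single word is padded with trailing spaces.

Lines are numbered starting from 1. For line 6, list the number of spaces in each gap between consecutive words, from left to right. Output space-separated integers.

Answer: 4

Derivation:
Line 1: ['metal', 'all'] (min_width=9, slack=6)
Line 2: ['memory'] (min_width=6, slack=9)
Line 3: ['laboratory', 'how'] (min_width=14, slack=1)
Line 4: ['owl', 'how', 'window'] (min_width=14, slack=1)
Line 5: ['keyboard', 'bright'] (min_width=15, slack=0)
Line 6: ['walk', 'kitchen'] (min_width=12, slack=3)
Line 7: ['rectangle', 'were'] (min_width=14, slack=1)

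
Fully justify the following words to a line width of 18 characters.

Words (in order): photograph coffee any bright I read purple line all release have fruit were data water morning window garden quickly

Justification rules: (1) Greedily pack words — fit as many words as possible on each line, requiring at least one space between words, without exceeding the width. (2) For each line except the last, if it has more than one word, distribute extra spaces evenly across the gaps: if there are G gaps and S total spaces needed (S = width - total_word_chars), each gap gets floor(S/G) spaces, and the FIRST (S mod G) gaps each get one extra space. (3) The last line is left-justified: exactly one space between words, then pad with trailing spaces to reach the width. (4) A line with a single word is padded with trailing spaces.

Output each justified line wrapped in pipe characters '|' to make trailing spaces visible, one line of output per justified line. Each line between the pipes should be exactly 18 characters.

Answer: |photograph  coffee|
|any  bright I read|
|purple   line  all|
|release have fruit|
|were   data  water|
|morning     window|
|garden quickly    |

Derivation:
Line 1: ['photograph', 'coffee'] (min_width=17, slack=1)
Line 2: ['any', 'bright', 'I', 'read'] (min_width=17, slack=1)
Line 3: ['purple', 'line', 'all'] (min_width=15, slack=3)
Line 4: ['release', 'have', 'fruit'] (min_width=18, slack=0)
Line 5: ['were', 'data', 'water'] (min_width=15, slack=3)
Line 6: ['morning', 'window'] (min_width=14, slack=4)
Line 7: ['garden', 'quickly'] (min_width=14, slack=4)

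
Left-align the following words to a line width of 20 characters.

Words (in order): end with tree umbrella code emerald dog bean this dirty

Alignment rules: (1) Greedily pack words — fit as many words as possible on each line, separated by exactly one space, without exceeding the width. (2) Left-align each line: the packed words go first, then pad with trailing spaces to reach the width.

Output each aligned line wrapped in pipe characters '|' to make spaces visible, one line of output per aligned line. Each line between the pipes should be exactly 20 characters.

Answer: |end with tree       |
|umbrella code       |
|emerald dog bean    |
|this dirty          |

Derivation:
Line 1: ['end', 'with', 'tree'] (min_width=13, slack=7)
Line 2: ['umbrella', 'code'] (min_width=13, slack=7)
Line 3: ['emerald', 'dog', 'bean'] (min_width=16, slack=4)
Line 4: ['this', 'dirty'] (min_width=10, slack=10)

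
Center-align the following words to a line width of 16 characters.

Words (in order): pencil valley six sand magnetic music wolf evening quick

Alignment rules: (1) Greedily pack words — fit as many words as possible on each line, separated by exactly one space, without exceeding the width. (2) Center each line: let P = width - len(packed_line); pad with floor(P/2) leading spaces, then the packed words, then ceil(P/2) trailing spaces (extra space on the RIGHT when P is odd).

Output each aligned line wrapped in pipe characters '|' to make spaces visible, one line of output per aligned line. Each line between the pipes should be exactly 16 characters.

Line 1: ['pencil', 'valley'] (min_width=13, slack=3)
Line 2: ['six', 'sand'] (min_width=8, slack=8)
Line 3: ['magnetic', 'music'] (min_width=14, slack=2)
Line 4: ['wolf', 'evening'] (min_width=12, slack=4)
Line 5: ['quick'] (min_width=5, slack=11)

Answer: | pencil valley  |
|    six sand    |
| magnetic music |
|  wolf evening  |
|     quick      |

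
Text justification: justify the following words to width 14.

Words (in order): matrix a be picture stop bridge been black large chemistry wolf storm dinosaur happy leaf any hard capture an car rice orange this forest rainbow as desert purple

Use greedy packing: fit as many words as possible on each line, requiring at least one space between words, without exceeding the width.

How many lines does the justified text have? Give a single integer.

Line 1: ['matrix', 'a', 'be'] (min_width=11, slack=3)
Line 2: ['picture', 'stop'] (min_width=12, slack=2)
Line 3: ['bridge', 'been'] (min_width=11, slack=3)
Line 4: ['black', 'large'] (min_width=11, slack=3)
Line 5: ['chemistry', 'wolf'] (min_width=14, slack=0)
Line 6: ['storm', 'dinosaur'] (min_width=14, slack=0)
Line 7: ['happy', 'leaf', 'any'] (min_width=14, slack=0)
Line 8: ['hard', 'capture'] (min_width=12, slack=2)
Line 9: ['an', 'car', 'rice'] (min_width=11, slack=3)
Line 10: ['orange', 'this'] (min_width=11, slack=3)
Line 11: ['forest', 'rainbow'] (min_width=14, slack=0)
Line 12: ['as', 'desert'] (min_width=9, slack=5)
Line 13: ['purple'] (min_width=6, slack=8)
Total lines: 13

Answer: 13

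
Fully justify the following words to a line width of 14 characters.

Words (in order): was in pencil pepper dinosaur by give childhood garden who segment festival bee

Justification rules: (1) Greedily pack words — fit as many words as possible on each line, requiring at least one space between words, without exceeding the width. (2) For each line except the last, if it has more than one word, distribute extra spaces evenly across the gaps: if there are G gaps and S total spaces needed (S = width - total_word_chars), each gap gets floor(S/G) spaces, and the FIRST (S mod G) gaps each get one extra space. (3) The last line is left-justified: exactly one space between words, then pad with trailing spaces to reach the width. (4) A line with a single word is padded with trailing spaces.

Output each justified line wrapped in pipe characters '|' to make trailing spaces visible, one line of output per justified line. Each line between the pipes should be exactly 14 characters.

Line 1: ['was', 'in', 'pencil'] (min_width=13, slack=1)
Line 2: ['pepper'] (min_width=6, slack=8)
Line 3: ['dinosaur', 'by'] (min_width=11, slack=3)
Line 4: ['give', 'childhood'] (min_width=14, slack=0)
Line 5: ['garden', 'who'] (min_width=10, slack=4)
Line 6: ['segment'] (min_width=7, slack=7)
Line 7: ['festival', 'bee'] (min_width=12, slack=2)

Answer: |was  in pencil|
|pepper        |
|dinosaur    by|
|give childhood|
|garden     who|
|segment       |
|festival bee  |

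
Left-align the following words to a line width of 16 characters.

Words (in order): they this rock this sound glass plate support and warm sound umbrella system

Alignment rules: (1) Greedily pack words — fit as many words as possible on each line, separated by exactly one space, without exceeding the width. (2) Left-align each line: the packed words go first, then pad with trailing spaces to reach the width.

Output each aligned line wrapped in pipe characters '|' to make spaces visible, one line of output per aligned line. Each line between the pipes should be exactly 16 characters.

Line 1: ['they', 'this', 'rock'] (min_width=14, slack=2)
Line 2: ['this', 'sound', 'glass'] (min_width=16, slack=0)
Line 3: ['plate', 'support'] (min_width=13, slack=3)
Line 4: ['and', 'warm', 'sound'] (min_width=14, slack=2)
Line 5: ['umbrella', 'system'] (min_width=15, slack=1)

Answer: |they this rock  |
|this sound glass|
|plate support   |
|and warm sound  |
|umbrella system |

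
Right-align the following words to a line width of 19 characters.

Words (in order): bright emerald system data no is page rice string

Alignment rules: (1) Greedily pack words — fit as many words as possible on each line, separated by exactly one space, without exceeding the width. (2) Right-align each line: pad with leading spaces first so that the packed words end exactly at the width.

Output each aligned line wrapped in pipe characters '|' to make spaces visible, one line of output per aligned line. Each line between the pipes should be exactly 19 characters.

Answer: |     bright emerald|
|  system data no is|
|   page rice string|

Derivation:
Line 1: ['bright', 'emerald'] (min_width=14, slack=5)
Line 2: ['system', 'data', 'no', 'is'] (min_width=17, slack=2)
Line 3: ['page', 'rice', 'string'] (min_width=16, slack=3)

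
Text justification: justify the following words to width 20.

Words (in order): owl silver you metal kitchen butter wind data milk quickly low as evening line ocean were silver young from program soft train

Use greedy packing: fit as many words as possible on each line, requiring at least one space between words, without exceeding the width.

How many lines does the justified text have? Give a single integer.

Line 1: ['owl', 'silver', 'you', 'metal'] (min_width=20, slack=0)
Line 2: ['kitchen', 'butter', 'wind'] (min_width=19, slack=1)
Line 3: ['data', 'milk', 'quickly'] (min_width=17, slack=3)
Line 4: ['low', 'as', 'evening', 'line'] (min_width=19, slack=1)
Line 5: ['ocean', 'were', 'silver'] (min_width=17, slack=3)
Line 6: ['young', 'from', 'program'] (min_width=18, slack=2)
Line 7: ['soft', 'train'] (min_width=10, slack=10)
Total lines: 7

Answer: 7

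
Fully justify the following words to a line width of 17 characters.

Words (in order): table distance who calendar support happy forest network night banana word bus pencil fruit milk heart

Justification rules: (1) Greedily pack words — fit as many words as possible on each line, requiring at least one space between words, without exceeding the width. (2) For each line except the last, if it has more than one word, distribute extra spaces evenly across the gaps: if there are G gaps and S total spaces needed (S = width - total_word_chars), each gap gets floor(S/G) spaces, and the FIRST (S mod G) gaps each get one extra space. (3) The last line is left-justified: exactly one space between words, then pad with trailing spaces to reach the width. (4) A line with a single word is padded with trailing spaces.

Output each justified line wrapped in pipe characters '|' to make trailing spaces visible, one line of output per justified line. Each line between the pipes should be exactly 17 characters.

Line 1: ['table', 'distance'] (min_width=14, slack=3)
Line 2: ['who', 'calendar'] (min_width=12, slack=5)
Line 3: ['support', 'happy'] (min_width=13, slack=4)
Line 4: ['forest', 'network'] (min_width=14, slack=3)
Line 5: ['night', 'banana', 'word'] (min_width=17, slack=0)
Line 6: ['bus', 'pencil', 'fruit'] (min_width=16, slack=1)
Line 7: ['milk', 'heart'] (min_width=10, slack=7)

Answer: |table    distance|
|who      calendar|
|support     happy|
|forest    network|
|night banana word|
|bus  pencil fruit|
|milk heart       |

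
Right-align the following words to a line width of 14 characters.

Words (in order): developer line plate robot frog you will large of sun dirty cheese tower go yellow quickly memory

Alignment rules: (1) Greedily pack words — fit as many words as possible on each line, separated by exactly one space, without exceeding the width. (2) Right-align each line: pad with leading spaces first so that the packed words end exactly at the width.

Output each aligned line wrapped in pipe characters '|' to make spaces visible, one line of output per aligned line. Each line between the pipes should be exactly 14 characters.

Line 1: ['developer', 'line'] (min_width=14, slack=0)
Line 2: ['plate', 'robot'] (min_width=11, slack=3)
Line 3: ['frog', 'you', 'will'] (min_width=13, slack=1)
Line 4: ['large', 'of', 'sun'] (min_width=12, slack=2)
Line 5: ['dirty', 'cheese'] (min_width=12, slack=2)
Line 6: ['tower', 'go'] (min_width=8, slack=6)
Line 7: ['yellow', 'quickly'] (min_width=14, slack=0)
Line 8: ['memory'] (min_width=6, slack=8)

Answer: |developer line|
|   plate robot|
| frog you will|
|  large of sun|
|  dirty cheese|
|      tower go|
|yellow quickly|
|        memory|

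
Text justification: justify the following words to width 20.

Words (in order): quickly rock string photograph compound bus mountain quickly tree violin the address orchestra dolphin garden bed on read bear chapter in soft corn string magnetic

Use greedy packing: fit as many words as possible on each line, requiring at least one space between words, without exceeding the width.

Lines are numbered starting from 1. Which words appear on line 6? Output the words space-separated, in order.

Line 1: ['quickly', 'rock', 'string'] (min_width=19, slack=1)
Line 2: ['photograph', 'compound'] (min_width=19, slack=1)
Line 3: ['bus', 'mountain', 'quickly'] (min_width=20, slack=0)
Line 4: ['tree', 'violin', 'the'] (min_width=15, slack=5)
Line 5: ['address', 'orchestra'] (min_width=17, slack=3)
Line 6: ['dolphin', 'garden', 'bed'] (min_width=18, slack=2)
Line 7: ['on', 'read', 'bear', 'chapter'] (min_width=20, slack=0)
Line 8: ['in', 'soft', 'corn', 'string'] (min_width=19, slack=1)
Line 9: ['magnetic'] (min_width=8, slack=12)

Answer: dolphin garden bed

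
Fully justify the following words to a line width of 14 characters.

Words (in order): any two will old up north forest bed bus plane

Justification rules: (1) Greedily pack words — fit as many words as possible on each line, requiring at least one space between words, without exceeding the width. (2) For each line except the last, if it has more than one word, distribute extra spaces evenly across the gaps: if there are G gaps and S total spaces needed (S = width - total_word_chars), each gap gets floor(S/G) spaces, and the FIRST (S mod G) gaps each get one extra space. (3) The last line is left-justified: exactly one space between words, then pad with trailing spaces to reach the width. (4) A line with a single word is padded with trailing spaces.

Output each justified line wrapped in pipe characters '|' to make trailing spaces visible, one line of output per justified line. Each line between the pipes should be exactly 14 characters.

Answer: |any  two  will|
|old  up  north|
|forest bed bus|
|plane         |

Derivation:
Line 1: ['any', 'two', 'will'] (min_width=12, slack=2)
Line 2: ['old', 'up', 'north'] (min_width=12, slack=2)
Line 3: ['forest', 'bed', 'bus'] (min_width=14, slack=0)
Line 4: ['plane'] (min_width=5, slack=9)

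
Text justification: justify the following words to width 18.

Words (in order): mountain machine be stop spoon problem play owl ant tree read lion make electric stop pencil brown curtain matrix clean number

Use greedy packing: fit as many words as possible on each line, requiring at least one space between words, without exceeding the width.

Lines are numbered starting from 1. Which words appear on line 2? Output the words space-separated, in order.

Answer: be stop spoon

Derivation:
Line 1: ['mountain', 'machine'] (min_width=16, slack=2)
Line 2: ['be', 'stop', 'spoon'] (min_width=13, slack=5)
Line 3: ['problem', 'play', 'owl'] (min_width=16, slack=2)
Line 4: ['ant', 'tree', 'read', 'lion'] (min_width=18, slack=0)
Line 5: ['make', 'electric', 'stop'] (min_width=18, slack=0)
Line 6: ['pencil', 'brown'] (min_width=12, slack=6)
Line 7: ['curtain', 'matrix'] (min_width=14, slack=4)
Line 8: ['clean', 'number'] (min_width=12, slack=6)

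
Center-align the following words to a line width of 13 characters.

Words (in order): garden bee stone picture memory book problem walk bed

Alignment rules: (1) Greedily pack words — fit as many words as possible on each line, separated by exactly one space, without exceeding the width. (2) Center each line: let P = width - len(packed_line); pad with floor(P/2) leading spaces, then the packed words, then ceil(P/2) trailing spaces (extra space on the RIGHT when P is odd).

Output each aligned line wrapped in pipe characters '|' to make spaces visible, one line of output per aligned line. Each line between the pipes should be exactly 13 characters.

Line 1: ['garden', 'bee'] (min_width=10, slack=3)
Line 2: ['stone', 'picture'] (min_width=13, slack=0)
Line 3: ['memory', 'book'] (min_width=11, slack=2)
Line 4: ['problem', 'walk'] (min_width=12, slack=1)
Line 5: ['bed'] (min_width=3, slack=10)

Answer: | garden bee  |
|stone picture|
| memory book |
|problem walk |
|     bed     |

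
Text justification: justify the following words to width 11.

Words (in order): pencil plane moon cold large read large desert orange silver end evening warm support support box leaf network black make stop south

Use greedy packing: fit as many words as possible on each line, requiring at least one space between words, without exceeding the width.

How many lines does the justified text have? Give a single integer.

Answer: 15

Derivation:
Line 1: ['pencil'] (min_width=6, slack=5)
Line 2: ['plane', 'moon'] (min_width=10, slack=1)
Line 3: ['cold', 'large'] (min_width=10, slack=1)
Line 4: ['read', 'large'] (min_width=10, slack=1)
Line 5: ['desert'] (min_width=6, slack=5)
Line 6: ['orange'] (min_width=6, slack=5)
Line 7: ['silver', 'end'] (min_width=10, slack=1)
Line 8: ['evening'] (min_width=7, slack=4)
Line 9: ['warm'] (min_width=4, slack=7)
Line 10: ['support'] (min_width=7, slack=4)
Line 11: ['support', 'box'] (min_width=11, slack=0)
Line 12: ['leaf'] (min_width=4, slack=7)
Line 13: ['network'] (min_width=7, slack=4)
Line 14: ['black', 'make'] (min_width=10, slack=1)
Line 15: ['stop', 'south'] (min_width=10, slack=1)
Total lines: 15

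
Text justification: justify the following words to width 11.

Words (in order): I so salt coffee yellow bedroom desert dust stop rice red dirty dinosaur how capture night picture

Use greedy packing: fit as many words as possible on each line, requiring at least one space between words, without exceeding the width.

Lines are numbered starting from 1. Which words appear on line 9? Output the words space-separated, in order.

Answer: how capture

Derivation:
Line 1: ['I', 'so', 'salt'] (min_width=9, slack=2)
Line 2: ['coffee'] (min_width=6, slack=5)
Line 3: ['yellow'] (min_width=6, slack=5)
Line 4: ['bedroom'] (min_width=7, slack=4)
Line 5: ['desert', 'dust'] (min_width=11, slack=0)
Line 6: ['stop', 'rice'] (min_width=9, slack=2)
Line 7: ['red', 'dirty'] (min_width=9, slack=2)
Line 8: ['dinosaur'] (min_width=8, slack=3)
Line 9: ['how', 'capture'] (min_width=11, slack=0)
Line 10: ['night'] (min_width=5, slack=6)
Line 11: ['picture'] (min_width=7, slack=4)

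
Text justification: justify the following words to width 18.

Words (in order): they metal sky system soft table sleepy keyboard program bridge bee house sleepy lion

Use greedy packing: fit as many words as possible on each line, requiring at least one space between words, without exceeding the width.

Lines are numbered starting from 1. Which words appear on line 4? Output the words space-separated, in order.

Line 1: ['they', 'metal', 'sky'] (min_width=14, slack=4)
Line 2: ['system', 'soft', 'table'] (min_width=17, slack=1)
Line 3: ['sleepy', 'keyboard'] (min_width=15, slack=3)
Line 4: ['program', 'bridge', 'bee'] (min_width=18, slack=0)
Line 5: ['house', 'sleepy', 'lion'] (min_width=17, slack=1)

Answer: program bridge bee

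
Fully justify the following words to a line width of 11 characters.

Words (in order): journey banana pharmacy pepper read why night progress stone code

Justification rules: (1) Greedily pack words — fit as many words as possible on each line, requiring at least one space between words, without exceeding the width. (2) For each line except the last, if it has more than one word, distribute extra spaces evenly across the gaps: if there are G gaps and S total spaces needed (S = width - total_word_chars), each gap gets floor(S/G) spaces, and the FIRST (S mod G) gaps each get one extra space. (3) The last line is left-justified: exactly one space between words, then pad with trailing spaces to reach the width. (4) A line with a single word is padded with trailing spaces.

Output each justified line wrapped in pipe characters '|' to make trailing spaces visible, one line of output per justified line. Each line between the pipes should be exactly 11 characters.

Line 1: ['journey'] (min_width=7, slack=4)
Line 2: ['banana'] (min_width=6, slack=5)
Line 3: ['pharmacy'] (min_width=8, slack=3)
Line 4: ['pepper', 'read'] (min_width=11, slack=0)
Line 5: ['why', 'night'] (min_width=9, slack=2)
Line 6: ['progress'] (min_width=8, slack=3)
Line 7: ['stone', 'code'] (min_width=10, slack=1)

Answer: |journey    |
|banana     |
|pharmacy   |
|pepper read|
|why   night|
|progress   |
|stone code |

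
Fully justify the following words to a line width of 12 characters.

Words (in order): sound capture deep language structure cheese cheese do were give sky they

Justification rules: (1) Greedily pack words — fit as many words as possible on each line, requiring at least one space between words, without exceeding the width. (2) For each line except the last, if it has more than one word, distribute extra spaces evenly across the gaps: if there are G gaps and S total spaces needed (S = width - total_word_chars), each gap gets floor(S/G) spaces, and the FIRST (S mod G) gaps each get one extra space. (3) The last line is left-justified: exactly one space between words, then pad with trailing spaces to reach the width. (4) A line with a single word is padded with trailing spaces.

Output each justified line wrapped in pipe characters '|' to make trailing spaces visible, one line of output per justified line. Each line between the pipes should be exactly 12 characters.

Line 1: ['sound'] (min_width=5, slack=7)
Line 2: ['capture', 'deep'] (min_width=12, slack=0)
Line 3: ['language'] (min_width=8, slack=4)
Line 4: ['structure'] (min_width=9, slack=3)
Line 5: ['cheese'] (min_width=6, slack=6)
Line 6: ['cheese', 'do'] (min_width=9, slack=3)
Line 7: ['were', 'give'] (min_width=9, slack=3)
Line 8: ['sky', 'they'] (min_width=8, slack=4)

Answer: |sound       |
|capture deep|
|language    |
|structure   |
|cheese      |
|cheese    do|
|were    give|
|sky they    |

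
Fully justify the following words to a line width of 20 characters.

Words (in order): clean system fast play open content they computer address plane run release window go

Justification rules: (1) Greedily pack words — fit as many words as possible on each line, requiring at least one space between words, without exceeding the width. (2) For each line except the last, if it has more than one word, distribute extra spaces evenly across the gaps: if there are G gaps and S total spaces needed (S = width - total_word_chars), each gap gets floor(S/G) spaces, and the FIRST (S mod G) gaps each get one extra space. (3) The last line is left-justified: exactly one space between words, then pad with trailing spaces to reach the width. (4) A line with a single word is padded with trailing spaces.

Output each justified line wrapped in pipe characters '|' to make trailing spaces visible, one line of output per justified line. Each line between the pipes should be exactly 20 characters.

Answer: |clean   system  fast|
|play   open  content|
|they        computer|
|address   plane  run|
|release window go   |

Derivation:
Line 1: ['clean', 'system', 'fast'] (min_width=17, slack=3)
Line 2: ['play', 'open', 'content'] (min_width=17, slack=3)
Line 3: ['they', 'computer'] (min_width=13, slack=7)
Line 4: ['address', 'plane', 'run'] (min_width=17, slack=3)
Line 5: ['release', 'window', 'go'] (min_width=17, slack=3)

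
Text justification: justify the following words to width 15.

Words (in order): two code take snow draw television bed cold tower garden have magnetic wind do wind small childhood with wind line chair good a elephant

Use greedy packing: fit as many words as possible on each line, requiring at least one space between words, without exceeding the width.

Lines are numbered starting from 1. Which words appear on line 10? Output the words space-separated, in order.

Answer: good a elephant

Derivation:
Line 1: ['two', 'code', 'take'] (min_width=13, slack=2)
Line 2: ['snow', 'draw'] (min_width=9, slack=6)
Line 3: ['television', 'bed'] (min_width=14, slack=1)
Line 4: ['cold', 'tower'] (min_width=10, slack=5)
Line 5: ['garden', 'have'] (min_width=11, slack=4)
Line 6: ['magnetic', 'wind'] (min_width=13, slack=2)
Line 7: ['do', 'wind', 'small'] (min_width=13, slack=2)
Line 8: ['childhood', 'with'] (min_width=14, slack=1)
Line 9: ['wind', 'line', 'chair'] (min_width=15, slack=0)
Line 10: ['good', 'a', 'elephant'] (min_width=15, slack=0)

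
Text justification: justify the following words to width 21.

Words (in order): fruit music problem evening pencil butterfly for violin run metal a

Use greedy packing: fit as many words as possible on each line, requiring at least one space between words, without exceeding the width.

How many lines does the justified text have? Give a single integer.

Line 1: ['fruit', 'music', 'problem'] (min_width=19, slack=2)
Line 2: ['evening', 'pencil'] (min_width=14, slack=7)
Line 3: ['butterfly', 'for', 'violin'] (min_width=20, slack=1)
Line 4: ['run', 'metal', 'a'] (min_width=11, slack=10)
Total lines: 4

Answer: 4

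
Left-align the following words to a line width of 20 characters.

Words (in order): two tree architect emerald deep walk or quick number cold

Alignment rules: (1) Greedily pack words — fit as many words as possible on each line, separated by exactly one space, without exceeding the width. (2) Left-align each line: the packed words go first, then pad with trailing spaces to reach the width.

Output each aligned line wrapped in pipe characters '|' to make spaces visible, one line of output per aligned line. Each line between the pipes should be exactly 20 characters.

Answer: |two tree architect  |
|emerald deep walk or|
|quick number cold   |

Derivation:
Line 1: ['two', 'tree', 'architect'] (min_width=18, slack=2)
Line 2: ['emerald', 'deep', 'walk', 'or'] (min_width=20, slack=0)
Line 3: ['quick', 'number', 'cold'] (min_width=17, slack=3)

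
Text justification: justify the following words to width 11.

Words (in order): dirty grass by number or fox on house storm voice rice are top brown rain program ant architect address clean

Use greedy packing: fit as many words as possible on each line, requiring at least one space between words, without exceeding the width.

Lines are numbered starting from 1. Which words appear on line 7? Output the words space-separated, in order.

Answer: brown rain

Derivation:
Line 1: ['dirty', 'grass'] (min_width=11, slack=0)
Line 2: ['by', 'number'] (min_width=9, slack=2)
Line 3: ['or', 'fox', 'on'] (min_width=9, slack=2)
Line 4: ['house', 'storm'] (min_width=11, slack=0)
Line 5: ['voice', 'rice'] (min_width=10, slack=1)
Line 6: ['are', 'top'] (min_width=7, slack=4)
Line 7: ['brown', 'rain'] (min_width=10, slack=1)
Line 8: ['program', 'ant'] (min_width=11, slack=0)
Line 9: ['architect'] (min_width=9, slack=2)
Line 10: ['address'] (min_width=7, slack=4)
Line 11: ['clean'] (min_width=5, slack=6)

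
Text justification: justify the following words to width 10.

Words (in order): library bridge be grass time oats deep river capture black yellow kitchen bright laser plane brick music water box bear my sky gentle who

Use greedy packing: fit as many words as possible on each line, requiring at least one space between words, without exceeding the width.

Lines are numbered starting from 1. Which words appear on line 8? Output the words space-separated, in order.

Answer: yellow

Derivation:
Line 1: ['library'] (min_width=7, slack=3)
Line 2: ['bridge', 'be'] (min_width=9, slack=1)
Line 3: ['grass', 'time'] (min_width=10, slack=0)
Line 4: ['oats', 'deep'] (min_width=9, slack=1)
Line 5: ['river'] (min_width=5, slack=5)
Line 6: ['capture'] (min_width=7, slack=3)
Line 7: ['black'] (min_width=5, slack=5)
Line 8: ['yellow'] (min_width=6, slack=4)
Line 9: ['kitchen'] (min_width=7, slack=3)
Line 10: ['bright'] (min_width=6, slack=4)
Line 11: ['laser'] (min_width=5, slack=5)
Line 12: ['plane'] (min_width=5, slack=5)
Line 13: ['brick'] (min_width=5, slack=5)
Line 14: ['music'] (min_width=5, slack=5)
Line 15: ['water', 'box'] (min_width=9, slack=1)
Line 16: ['bear', 'my'] (min_width=7, slack=3)
Line 17: ['sky', 'gentle'] (min_width=10, slack=0)
Line 18: ['who'] (min_width=3, slack=7)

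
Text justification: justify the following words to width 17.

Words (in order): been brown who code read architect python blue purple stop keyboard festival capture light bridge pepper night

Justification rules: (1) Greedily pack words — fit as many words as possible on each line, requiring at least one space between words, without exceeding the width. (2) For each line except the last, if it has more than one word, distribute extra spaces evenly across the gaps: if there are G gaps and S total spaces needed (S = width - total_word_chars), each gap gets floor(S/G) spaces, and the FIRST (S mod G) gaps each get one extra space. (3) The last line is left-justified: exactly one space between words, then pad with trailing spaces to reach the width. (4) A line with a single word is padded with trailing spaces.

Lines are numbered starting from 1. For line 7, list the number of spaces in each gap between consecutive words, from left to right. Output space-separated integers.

Line 1: ['been', 'brown', 'who'] (min_width=14, slack=3)
Line 2: ['code', 'read'] (min_width=9, slack=8)
Line 3: ['architect', 'python'] (min_width=16, slack=1)
Line 4: ['blue', 'purple', 'stop'] (min_width=16, slack=1)
Line 5: ['keyboard', 'festival'] (min_width=17, slack=0)
Line 6: ['capture', 'light'] (min_width=13, slack=4)
Line 7: ['bridge', 'pepper'] (min_width=13, slack=4)
Line 8: ['night'] (min_width=5, slack=12)

Answer: 5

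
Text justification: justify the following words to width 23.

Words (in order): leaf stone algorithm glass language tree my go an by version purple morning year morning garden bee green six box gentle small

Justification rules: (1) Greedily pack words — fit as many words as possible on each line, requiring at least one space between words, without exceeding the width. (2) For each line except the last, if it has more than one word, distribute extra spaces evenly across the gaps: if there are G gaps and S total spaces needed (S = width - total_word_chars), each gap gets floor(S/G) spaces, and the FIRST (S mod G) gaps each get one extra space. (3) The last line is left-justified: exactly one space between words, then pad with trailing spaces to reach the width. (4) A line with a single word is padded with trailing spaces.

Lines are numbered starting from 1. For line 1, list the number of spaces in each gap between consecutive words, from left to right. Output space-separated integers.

Line 1: ['leaf', 'stone', 'algorithm'] (min_width=20, slack=3)
Line 2: ['glass', 'language', 'tree', 'my'] (min_width=22, slack=1)
Line 3: ['go', 'an', 'by', 'version', 'purple'] (min_width=23, slack=0)
Line 4: ['morning', 'year', 'morning'] (min_width=20, slack=3)
Line 5: ['garden', 'bee', 'green', 'six'] (min_width=20, slack=3)
Line 6: ['box', 'gentle', 'small'] (min_width=16, slack=7)

Answer: 3 2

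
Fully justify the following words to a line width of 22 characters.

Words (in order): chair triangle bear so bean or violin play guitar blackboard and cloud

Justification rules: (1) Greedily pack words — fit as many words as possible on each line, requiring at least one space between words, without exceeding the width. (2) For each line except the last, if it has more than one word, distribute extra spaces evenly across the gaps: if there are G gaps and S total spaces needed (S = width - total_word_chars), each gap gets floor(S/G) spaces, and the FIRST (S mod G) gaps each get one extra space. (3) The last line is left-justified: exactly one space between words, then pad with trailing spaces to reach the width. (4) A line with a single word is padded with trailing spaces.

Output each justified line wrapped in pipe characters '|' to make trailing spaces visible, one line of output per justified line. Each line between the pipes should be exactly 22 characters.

Line 1: ['chair', 'triangle', 'bear', 'so'] (min_width=22, slack=0)
Line 2: ['bean', 'or', 'violin', 'play'] (min_width=19, slack=3)
Line 3: ['guitar', 'blackboard', 'and'] (min_width=21, slack=1)
Line 4: ['cloud'] (min_width=5, slack=17)

Answer: |chair triangle bear so|
|bean  or  violin  play|
|guitar  blackboard and|
|cloud                 |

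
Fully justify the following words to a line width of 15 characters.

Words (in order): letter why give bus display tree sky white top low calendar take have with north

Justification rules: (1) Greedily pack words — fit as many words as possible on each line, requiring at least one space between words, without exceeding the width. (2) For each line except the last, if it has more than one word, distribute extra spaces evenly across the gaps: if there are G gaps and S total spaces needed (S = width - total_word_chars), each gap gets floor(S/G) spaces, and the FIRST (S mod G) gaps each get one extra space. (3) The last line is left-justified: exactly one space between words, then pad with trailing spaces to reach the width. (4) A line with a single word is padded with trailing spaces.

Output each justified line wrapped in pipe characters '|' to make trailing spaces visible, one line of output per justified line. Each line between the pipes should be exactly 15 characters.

Line 1: ['letter', 'why', 'give'] (min_width=15, slack=0)
Line 2: ['bus', 'display'] (min_width=11, slack=4)
Line 3: ['tree', 'sky', 'white'] (min_width=14, slack=1)
Line 4: ['top', 'low'] (min_width=7, slack=8)
Line 5: ['calendar', 'take'] (min_width=13, slack=2)
Line 6: ['have', 'with', 'north'] (min_width=15, slack=0)

Answer: |letter why give|
|bus     display|
|tree  sky white|
|top         low|
|calendar   take|
|have with north|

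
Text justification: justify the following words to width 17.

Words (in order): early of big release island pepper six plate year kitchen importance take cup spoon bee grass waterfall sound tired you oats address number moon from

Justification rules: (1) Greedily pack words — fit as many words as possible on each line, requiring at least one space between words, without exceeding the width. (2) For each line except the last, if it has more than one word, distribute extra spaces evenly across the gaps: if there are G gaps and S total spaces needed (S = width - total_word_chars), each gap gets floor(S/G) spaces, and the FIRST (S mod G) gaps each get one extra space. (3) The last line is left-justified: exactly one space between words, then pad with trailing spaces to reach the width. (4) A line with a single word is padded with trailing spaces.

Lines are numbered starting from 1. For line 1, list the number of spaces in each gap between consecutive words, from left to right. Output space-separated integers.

Answer: 4 3

Derivation:
Line 1: ['early', 'of', 'big'] (min_width=12, slack=5)
Line 2: ['release', 'island'] (min_width=14, slack=3)
Line 3: ['pepper', 'six', 'plate'] (min_width=16, slack=1)
Line 4: ['year', 'kitchen'] (min_width=12, slack=5)
Line 5: ['importance', 'take'] (min_width=15, slack=2)
Line 6: ['cup', 'spoon', 'bee'] (min_width=13, slack=4)
Line 7: ['grass', 'waterfall'] (min_width=15, slack=2)
Line 8: ['sound', 'tired', 'you'] (min_width=15, slack=2)
Line 9: ['oats', 'address'] (min_width=12, slack=5)
Line 10: ['number', 'moon', 'from'] (min_width=16, slack=1)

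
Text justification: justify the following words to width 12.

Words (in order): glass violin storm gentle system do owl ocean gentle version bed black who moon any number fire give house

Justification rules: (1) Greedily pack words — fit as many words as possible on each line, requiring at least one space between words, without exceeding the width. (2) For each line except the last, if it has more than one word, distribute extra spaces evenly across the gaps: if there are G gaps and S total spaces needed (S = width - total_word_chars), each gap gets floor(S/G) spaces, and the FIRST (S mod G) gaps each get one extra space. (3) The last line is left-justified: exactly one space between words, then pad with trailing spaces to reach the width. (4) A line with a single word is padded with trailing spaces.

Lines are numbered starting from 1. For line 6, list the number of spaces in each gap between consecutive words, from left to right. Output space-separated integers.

Line 1: ['glass', 'violin'] (min_width=12, slack=0)
Line 2: ['storm', 'gentle'] (min_width=12, slack=0)
Line 3: ['system', 'do'] (min_width=9, slack=3)
Line 4: ['owl', 'ocean'] (min_width=9, slack=3)
Line 5: ['gentle'] (min_width=6, slack=6)
Line 6: ['version', 'bed'] (min_width=11, slack=1)
Line 7: ['black', 'who'] (min_width=9, slack=3)
Line 8: ['moon', 'any'] (min_width=8, slack=4)
Line 9: ['number', 'fire'] (min_width=11, slack=1)
Line 10: ['give', 'house'] (min_width=10, slack=2)

Answer: 2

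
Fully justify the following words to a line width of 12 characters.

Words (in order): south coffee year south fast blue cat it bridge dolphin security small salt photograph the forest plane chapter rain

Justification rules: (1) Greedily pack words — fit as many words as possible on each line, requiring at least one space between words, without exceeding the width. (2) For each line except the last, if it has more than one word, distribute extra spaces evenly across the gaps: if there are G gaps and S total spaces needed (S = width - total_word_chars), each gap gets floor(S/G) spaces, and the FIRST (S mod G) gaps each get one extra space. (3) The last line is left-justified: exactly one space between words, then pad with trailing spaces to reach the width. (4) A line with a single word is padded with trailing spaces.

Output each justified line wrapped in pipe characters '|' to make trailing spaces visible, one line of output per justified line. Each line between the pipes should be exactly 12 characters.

Line 1: ['south', 'coffee'] (min_width=12, slack=0)
Line 2: ['year', 'south'] (min_width=10, slack=2)
Line 3: ['fast', 'blue'] (min_width=9, slack=3)
Line 4: ['cat', 'it'] (min_width=6, slack=6)
Line 5: ['bridge'] (min_width=6, slack=6)
Line 6: ['dolphin'] (min_width=7, slack=5)
Line 7: ['security'] (min_width=8, slack=4)
Line 8: ['small', 'salt'] (min_width=10, slack=2)
Line 9: ['photograph'] (min_width=10, slack=2)
Line 10: ['the', 'forest'] (min_width=10, slack=2)
Line 11: ['plane'] (min_width=5, slack=7)
Line 12: ['chapter', 'rain'] (min_width=12, slack=0)

Answer: |south coffee|
|year   south|
|fast    blue|
|cat       it|
|bridge      |
|dolphin     |
|security    |
|small   salt|
|photograph  |
|the   forest|
|plane       |
|chapter rain|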